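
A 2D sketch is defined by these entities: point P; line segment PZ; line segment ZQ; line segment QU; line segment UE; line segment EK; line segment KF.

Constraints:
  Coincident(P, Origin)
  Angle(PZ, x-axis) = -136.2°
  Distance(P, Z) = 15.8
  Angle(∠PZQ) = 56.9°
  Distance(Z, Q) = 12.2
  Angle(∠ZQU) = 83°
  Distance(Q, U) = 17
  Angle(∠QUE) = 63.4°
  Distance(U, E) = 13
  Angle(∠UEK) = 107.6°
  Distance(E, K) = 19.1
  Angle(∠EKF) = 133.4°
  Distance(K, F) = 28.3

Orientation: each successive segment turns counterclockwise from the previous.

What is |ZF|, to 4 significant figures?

36.78

P is at the origin; PZ runs at -136.2° with length 15.8, so Z = (-11.40, -10.94). ∠PZQ = 56.9° gives ZQ at -13.10° from the x-axis; with |ZQ| = 12.2, Q = (0.4787, -13.70). ∠ZQU = 83.0° gives QU at 83.90° from the x-axis; with |QU| = 17.0, U = (2.285, 3.203). ∠QUE = 63.4° gives UE at -159.5° from the x-axis; with |UE| = 13.0, E = (-9.892, -1.350). ∠UEK = 107.6° gives EK at -87.10° from the x-axis; with |EK| = 19.1, K = (-8.925, -20.43). ∠EKF = 133.4° gives KF at -40.50° from the x-axis; with |KF| = 28.3, F = (12.59, -38.80). Then |ZF| = |F − Z| = 36.78.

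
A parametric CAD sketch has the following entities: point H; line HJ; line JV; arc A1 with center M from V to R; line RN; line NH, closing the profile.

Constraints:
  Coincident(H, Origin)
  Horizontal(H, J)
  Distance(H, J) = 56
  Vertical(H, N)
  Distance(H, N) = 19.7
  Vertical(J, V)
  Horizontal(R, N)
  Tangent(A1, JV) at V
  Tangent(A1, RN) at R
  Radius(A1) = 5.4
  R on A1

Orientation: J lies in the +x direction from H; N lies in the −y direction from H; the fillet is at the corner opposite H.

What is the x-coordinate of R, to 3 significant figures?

50.6

H is at the origin; H and J share the same y with |HJ| = 56.0 and J on the +x side, so J = (56.0, 0.00). HN is vertical with |HN| = 19.7 and N on the −y side, so N = (0.00, -19.7). The virtual corner opposite H is at (56.0, -19.7). The tangent condition forces MV to be normal to JV and the tangent condition forces MR to be normal to RN, with radius 5.4, so the center M sits 5.4 in from both sides at M = (50.6, -14.3). That places the tangent points at V = (56.0, -14.3) on JV and R = (50.6, -19.7) on RN. So R.x = 50.6.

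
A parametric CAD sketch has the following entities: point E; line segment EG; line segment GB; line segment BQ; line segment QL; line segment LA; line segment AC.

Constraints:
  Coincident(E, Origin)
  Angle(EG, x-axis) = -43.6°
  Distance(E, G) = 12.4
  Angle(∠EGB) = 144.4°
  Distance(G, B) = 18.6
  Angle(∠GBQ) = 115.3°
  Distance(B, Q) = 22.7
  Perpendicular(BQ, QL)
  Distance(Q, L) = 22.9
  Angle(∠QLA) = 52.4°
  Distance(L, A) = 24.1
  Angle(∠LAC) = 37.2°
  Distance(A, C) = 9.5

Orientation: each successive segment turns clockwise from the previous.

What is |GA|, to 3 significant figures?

14.4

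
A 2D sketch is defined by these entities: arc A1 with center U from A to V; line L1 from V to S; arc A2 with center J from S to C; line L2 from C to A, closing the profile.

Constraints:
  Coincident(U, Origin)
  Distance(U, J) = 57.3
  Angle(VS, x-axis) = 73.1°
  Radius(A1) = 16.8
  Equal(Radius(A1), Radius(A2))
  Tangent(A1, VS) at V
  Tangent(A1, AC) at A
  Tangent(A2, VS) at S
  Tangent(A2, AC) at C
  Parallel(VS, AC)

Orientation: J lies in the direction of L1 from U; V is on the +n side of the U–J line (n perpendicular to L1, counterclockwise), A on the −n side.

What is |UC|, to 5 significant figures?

59.712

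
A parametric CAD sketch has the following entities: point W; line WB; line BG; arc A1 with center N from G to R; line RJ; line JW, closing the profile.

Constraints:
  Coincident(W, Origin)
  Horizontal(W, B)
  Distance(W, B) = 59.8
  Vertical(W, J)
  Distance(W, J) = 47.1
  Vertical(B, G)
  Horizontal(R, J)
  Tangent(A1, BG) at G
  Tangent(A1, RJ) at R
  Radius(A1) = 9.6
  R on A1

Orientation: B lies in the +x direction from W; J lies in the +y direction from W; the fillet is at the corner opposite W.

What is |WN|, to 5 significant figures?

62.660

W is at the origin; WB is horizontal with |WB| = 59.8 and B on the +x side, so B = (59.800, 0.0000). W and J share the same x with |WJ| = 47.1 and J on the +y side, so J = (0.0000, 47.100). The virtual corner opposite W is at (59.800, 47.100). Since A1 is tangent to BG there, NG ⟂ BG and tangency of A1 to RJ means the radius NR is perpendicular to RJ, with radius 9.6, so the center N sits 9.6 in from both sides at N = (50.200, 37.500). Then |WN| = |N − W| = 62.660.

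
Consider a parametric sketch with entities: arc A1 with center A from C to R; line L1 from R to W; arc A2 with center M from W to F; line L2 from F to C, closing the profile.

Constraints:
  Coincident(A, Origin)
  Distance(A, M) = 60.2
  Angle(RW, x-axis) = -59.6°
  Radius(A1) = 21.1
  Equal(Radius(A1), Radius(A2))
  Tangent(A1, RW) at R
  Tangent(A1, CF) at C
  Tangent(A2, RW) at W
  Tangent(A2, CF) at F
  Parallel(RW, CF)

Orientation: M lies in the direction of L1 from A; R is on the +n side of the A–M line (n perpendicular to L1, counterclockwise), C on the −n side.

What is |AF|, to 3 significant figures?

63.8

The slot axis is L1's direction at -59.6°, so u = (cos -59.6°, sin -59.6°) = (0.506, -0.863) and n = (−sin -59.6°, cos -59.6°) = (0.863, 0.506). A is at the origin and M lies 60.2 along u from A, so M = 60.2·u = (30.5, -51.9). Tangency of A1 to both parallel lines with radius 21.1 puts R and C at A ± 21.1·n: R = (18.2, 10.7), C = (-18.2, -10.7). Equal radii place W and F the same way about M: W = M + 21.1·n = (48.7, -41.2), F = M − 21.1·n = (12.3, -62.6). Then |AF| = |F − A| = 63.8.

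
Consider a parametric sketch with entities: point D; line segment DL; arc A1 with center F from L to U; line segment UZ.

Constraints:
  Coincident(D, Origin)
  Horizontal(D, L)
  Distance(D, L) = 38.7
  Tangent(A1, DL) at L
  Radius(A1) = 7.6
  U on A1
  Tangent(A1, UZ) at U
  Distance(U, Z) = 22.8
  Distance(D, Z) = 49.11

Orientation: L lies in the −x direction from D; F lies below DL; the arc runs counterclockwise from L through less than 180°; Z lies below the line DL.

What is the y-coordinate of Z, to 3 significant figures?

-31.6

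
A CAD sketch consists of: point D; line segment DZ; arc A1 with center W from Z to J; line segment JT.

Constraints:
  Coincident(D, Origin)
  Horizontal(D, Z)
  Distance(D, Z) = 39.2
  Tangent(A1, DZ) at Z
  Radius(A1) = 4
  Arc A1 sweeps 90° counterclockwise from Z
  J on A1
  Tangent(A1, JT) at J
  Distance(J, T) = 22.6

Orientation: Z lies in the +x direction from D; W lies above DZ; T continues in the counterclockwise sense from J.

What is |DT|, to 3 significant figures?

50.7

D is at the origin; D and Z share the same y with |DZ| = 39.2 and Z on the +x side, so Z = (39.2, 0.00). Tangency of A1 to DZ means the radius WZ is perpendicular to DZ, so W = Z + (0, 4) = (39.2, 4.00). On A1, Z sits at bearing -90° from W; a 90° counterclockwise sweep puts J at bearing 0°, so J = W + 4.0·(cos 0°, sin 0°) = (43.2, 4.00). Tangency of A1 to JT means the radius WJ is perpendicular to JT, so JT runs along (−sin 0°, cos 0°); with |JT| = 22.6, T = (43.2, 26.6). Then |DT| = |T − D| = 50.7.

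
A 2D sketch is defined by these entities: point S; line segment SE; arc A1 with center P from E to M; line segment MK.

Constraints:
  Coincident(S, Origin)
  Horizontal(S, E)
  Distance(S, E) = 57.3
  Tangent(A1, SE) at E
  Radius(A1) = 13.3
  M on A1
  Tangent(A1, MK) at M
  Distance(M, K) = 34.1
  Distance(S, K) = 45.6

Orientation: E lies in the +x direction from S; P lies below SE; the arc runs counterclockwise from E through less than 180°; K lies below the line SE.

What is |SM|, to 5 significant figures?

46.345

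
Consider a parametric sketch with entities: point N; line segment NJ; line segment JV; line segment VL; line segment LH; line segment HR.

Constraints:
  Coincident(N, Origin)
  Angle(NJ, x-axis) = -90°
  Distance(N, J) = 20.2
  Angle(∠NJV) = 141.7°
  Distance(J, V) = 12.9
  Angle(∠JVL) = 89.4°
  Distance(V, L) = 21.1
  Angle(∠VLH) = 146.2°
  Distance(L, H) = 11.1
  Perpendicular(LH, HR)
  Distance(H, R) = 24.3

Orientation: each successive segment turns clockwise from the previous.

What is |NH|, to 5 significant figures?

28.463

∠JVL = 89.4° gives VL at 141.10° from the x-axis; with |VL| = 21.1, L = (-24.416, -17.074). ∠VLH = 146.2° gives LH at 107.30° from the x-axis; with |LH| = 11.1, H = (-27.717, -6.4757). Then |NH| = |H − N| = 28.463.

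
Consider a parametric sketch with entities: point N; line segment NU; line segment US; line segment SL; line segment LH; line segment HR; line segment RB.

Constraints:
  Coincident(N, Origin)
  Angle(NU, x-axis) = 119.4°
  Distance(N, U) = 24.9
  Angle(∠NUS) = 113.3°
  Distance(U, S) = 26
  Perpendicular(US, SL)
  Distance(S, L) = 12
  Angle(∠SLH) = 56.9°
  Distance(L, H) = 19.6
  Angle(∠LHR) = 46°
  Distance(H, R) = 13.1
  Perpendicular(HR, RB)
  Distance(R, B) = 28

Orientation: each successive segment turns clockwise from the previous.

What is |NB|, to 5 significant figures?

38.552

N is at the origin; NU runs at 119.4° with length 24.9, so U = (-12.224, 21.693). ∠NUS = 113.3° gives US at 52.700° from the x-axis; with |US| = 26.0, S = (3.5322, 42.376). US ⟂ SL, so SL runs at -37.300°; with |SL| = 12.0, L = (13.078, 35.104). ∠SLH = 56.9° gives LH at -160.40° from the x-axis; with |LH| = 19.6, H = (-5.3864, 28.529). ∠LHR = 46.0° gives HR at 65.600° from the x-axis; with |HR| = 13.1, R = (0.025219, 40.459). The perpendicularity gives RB at right angles to HR, so RB runs at -24.400°; with |RB| = 28.0, B = (25.524, 28.892). Then |NB| = |B − N| = 38.552.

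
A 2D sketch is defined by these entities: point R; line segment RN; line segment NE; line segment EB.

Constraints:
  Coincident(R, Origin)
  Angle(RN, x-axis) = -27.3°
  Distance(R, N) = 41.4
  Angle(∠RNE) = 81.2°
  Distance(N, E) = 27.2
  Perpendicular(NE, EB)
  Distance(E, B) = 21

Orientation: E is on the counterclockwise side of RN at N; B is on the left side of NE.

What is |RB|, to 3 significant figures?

28.8

R is at the origin; RN runs at -27.3° with length 41.4, so N = 41.4·(cos -27.3°, sin -27.3°) = (36.8, -19.0). ∠RNE = 81.2°, so NE runs at -27.3° + (180° − 81.2°) = 71.5° from the x-axis; with |NE| = 27.2, E = N + 27.2·(cos 71.5°, sin 71.5°) = (45.4, 6.81). The perpendicularity gives EB at right angles to NE; with |EB| = 21.0 on the left of NE, B = E + 21.0·(-0.948, 0.317) = (25.5, 13.5). Then |RB| = |B − R| = 28.8.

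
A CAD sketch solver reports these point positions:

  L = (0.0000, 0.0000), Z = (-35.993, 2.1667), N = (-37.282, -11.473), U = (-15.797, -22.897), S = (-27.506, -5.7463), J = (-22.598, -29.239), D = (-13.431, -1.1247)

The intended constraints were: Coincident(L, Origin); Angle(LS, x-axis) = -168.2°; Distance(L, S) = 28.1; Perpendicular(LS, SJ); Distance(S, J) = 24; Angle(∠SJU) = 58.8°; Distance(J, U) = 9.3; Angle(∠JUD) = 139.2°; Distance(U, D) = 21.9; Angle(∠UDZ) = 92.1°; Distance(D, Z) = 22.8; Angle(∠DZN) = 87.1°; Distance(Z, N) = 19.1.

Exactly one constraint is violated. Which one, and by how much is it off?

Distance(Z, N) = 19.1 — off by 5.40.

L = (0.00, 0.00) ✓; LS at -168.2° ✓; |LS| = 28.10 ✓; ∠(LS, SJ) = 90.00° ✓; |SJ| = 24.00 ✓; ∠SJU = 58.80° ✓; |JU| = 9.299 ✓; ∠JUD = 139.2° ✓; |UD| = 21.90 ✓; ∠UDZ = 92.10° ✓; |DZ| = 22.80 ✓; ∠DZN = 87.10° ✓; |ZN| = 13.70 ✗.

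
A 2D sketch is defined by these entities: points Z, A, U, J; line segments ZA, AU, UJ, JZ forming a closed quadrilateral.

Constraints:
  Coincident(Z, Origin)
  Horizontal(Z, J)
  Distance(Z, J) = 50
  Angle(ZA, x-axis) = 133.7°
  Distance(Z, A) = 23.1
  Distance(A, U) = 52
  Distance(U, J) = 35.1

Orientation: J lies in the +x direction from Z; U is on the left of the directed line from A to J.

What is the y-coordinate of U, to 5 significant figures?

31.226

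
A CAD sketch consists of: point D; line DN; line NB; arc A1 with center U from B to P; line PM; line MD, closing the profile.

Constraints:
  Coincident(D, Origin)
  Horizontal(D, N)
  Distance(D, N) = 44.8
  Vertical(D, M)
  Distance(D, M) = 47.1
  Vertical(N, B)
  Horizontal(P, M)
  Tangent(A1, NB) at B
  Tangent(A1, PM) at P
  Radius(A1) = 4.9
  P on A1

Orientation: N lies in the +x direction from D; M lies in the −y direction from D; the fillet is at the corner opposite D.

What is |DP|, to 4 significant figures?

61.73

D is at the origin; DN is horizontal with |DN| = 44.8 and N on the +x side, so N = (44.80, 0.000). DM is vertical with |DM| = 47.1 and M on the −y side, so M = (0.000, -47.10). The virtual corner opposite D is at (44.80, -47.10). The tangent condition forces UB to be normal to NB and since A1 is tangent to PM there, UP ⟂ PM, with radius 4.9, so the center U sits 4.9 in from both sides at U = (39.90, -42.20). That places the tangent points at B = (44.80, -42.20) on NB and P = (39.90, -47.10) on PM. Then |DP| = |P − D| = 61.73.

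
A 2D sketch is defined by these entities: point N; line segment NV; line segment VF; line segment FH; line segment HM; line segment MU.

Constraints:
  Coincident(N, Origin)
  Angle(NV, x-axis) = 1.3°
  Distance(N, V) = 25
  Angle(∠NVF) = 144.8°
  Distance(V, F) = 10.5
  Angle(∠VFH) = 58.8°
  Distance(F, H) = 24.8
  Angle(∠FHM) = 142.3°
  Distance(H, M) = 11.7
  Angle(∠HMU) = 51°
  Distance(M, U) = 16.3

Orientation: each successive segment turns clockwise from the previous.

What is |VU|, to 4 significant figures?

12.90

N is at the origin; NV runs at 1.3° with length 25.0, so V = (24.99, 0.5672). ∠NVF = 144.8° gives VF at -33.90° from the x-axis; with |VF| = 10.5, F = (33.71, -5.289). ∠VFH = 58.8° gives FH at -155.1° from the x-axis; with |FH| = 24.8, H = (11.21, -15.73). ∠FHM = 142.3° gives HM at 167.2° from the x-axis; with |HM| = 11.7, M = (-0.1952, -13.14). ∠HMU = 51.0° gives MU at 38.20° from the x-axis; with |MU| = 16.3, U = (12.61, -3.059). Then |VU| = |U − V| = 12.90.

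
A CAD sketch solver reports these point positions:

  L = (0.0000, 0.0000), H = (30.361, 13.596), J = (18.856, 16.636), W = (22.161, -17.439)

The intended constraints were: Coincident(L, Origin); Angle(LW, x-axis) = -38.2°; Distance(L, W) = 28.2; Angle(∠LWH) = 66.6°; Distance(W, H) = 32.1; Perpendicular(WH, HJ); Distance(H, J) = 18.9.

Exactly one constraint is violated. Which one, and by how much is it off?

Distance(H, J) = 18.9 — off by 7.00.

L = (0.00, 0.00) ✓; LW at -38.20° ✓; |LW| = 28.20 ✓; ∠LWH = 66.60° ✓; |WH| = 32.10 ✓; ∠(WH, HJ) = 90.00° ✓; |HJ| = 11.90 ✗.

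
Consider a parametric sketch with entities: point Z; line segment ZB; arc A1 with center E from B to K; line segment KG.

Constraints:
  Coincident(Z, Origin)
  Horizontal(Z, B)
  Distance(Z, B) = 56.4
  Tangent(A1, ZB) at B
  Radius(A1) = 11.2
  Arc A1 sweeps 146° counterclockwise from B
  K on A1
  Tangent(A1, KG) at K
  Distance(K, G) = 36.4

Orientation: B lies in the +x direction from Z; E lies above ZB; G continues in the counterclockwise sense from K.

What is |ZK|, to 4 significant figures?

65.93

Z is at the origin; Z and B share the same y with |ZB| = 56.4 and B on the +x side, so B = (56.40, 0.000). A1 meets ZB tangentially, so EB is at right angles to ZB, so E = B + (0, 11.2) = (56.40, 11.20). On A1, B sits at bearing -90° from E; a 146° counterclockwise sweep puts K at bearing 56°, so K = E + 11.2·(cos 56°, sin 56°) = (62.66, 20.49). Then |ZK| = |K − Z| = 65.93.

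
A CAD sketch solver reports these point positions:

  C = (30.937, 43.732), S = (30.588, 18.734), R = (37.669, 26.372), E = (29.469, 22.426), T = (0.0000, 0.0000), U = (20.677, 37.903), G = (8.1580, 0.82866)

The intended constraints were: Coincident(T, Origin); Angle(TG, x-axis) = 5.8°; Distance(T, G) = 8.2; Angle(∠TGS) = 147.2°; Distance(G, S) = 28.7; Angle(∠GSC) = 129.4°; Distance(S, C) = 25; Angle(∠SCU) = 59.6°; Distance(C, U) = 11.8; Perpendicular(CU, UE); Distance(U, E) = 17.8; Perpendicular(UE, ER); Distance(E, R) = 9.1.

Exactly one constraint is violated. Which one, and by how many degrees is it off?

Perpendicular(UE, ER) — off by 3.90°.

T = (0.00, 0.00) ✓; TG at 5.800° ✓; |TG| = 8.200 ✓; ∠TGS = 147.2° ✓; |GS| = 28.70 ✓; ∠GSC = 129.4° ✓; |SC| = 25.00 ✓; ∠SCU = 59.60° ✓; |CU| = 11.80 ✓; ∠(CU, UE) = 90.00° ✓; |UE| = 17.80 ✓; ∠(UE, ER) = 86.10° ✗; |ER| = 9.100 ✓.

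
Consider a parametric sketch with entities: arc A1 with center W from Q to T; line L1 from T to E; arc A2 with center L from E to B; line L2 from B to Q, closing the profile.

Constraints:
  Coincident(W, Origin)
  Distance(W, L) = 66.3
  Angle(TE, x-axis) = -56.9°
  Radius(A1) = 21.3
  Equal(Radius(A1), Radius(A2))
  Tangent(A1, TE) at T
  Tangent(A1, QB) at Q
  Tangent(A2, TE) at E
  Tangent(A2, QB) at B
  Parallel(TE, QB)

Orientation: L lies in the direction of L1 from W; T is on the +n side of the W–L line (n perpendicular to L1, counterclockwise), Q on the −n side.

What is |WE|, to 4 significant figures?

69.64

The slot axis is L1's direction at -56.9°, so u = (cos -56.9°, sin -56.9°) = (0.5461, -0.8377) and n = (−sin -56.9°, cos -56.9°) = (0.8377, 0.5461). W is at the origin and L lies 66.3 along u from W, so L = 66.3·u = (36.21, -55.54). Tangency of A1 to both parallel lines with radius 21.3 puts T and Q at W ± 21.3·n: T = (17.84, 11.63), Q = (-17.84, -11.63). Equal radii place E and B the same way about L: E = L + 21.3·n = (54.05, -43.91), B = L − 21.3·n = (18.36, -67.17). Then |WE| = |E − W| = 69.64.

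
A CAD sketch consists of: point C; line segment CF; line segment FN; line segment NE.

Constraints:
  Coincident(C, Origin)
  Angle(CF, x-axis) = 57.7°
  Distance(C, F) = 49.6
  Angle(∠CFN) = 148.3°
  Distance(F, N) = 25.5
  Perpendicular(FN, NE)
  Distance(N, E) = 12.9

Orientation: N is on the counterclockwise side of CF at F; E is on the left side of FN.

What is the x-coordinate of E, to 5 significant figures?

13.872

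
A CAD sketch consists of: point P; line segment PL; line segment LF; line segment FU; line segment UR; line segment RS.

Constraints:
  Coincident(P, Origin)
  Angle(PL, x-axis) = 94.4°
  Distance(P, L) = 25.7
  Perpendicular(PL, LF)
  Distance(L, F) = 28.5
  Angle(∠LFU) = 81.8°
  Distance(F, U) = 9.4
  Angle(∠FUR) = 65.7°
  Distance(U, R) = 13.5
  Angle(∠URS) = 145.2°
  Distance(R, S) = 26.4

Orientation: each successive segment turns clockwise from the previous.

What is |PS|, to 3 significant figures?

48.3

∠FUR = 65.7° gives UR at 152° from the x-axis; with |UR| = 13.5, R = (13.9, 24.8). ∠URS = 145.2° gives RS at 117° from the x-axis; with |RS| = 26.4, S = (1.89, 48.3). Then |PS| = |S − P| = 48.3.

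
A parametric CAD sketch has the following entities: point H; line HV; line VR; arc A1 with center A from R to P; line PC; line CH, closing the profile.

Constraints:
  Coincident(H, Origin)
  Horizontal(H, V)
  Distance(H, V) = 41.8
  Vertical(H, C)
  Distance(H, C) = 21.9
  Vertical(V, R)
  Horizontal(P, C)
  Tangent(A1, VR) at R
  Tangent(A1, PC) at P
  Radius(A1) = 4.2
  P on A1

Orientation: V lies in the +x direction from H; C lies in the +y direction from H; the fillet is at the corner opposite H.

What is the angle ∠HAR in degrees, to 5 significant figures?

154.79°

H is at the origin; HV is horizontal with |HV| = 41.8 and V on the +x side, so V = (41.800, 0.0000). H and C share the same x with |HC| = 21.9 and C on the +y side, so C = (0.0000, 21.900). The virtual corner opposite H is at (41.800, 21.900). The tangent condition forces AR to be normal to VR and tangency of A1 to PC means the radius AP is perpendicular to PC, with radius 4.2, so the center A sits 4.2 in from both sides at A = (37.600, 17.700). That places the tangent points at R = (41.800, 17.700) on VR and P = (37.600, 21.900) on PC. Then cos ∠HAR = AH·AR / (|AH||AR|), giving 154.79°.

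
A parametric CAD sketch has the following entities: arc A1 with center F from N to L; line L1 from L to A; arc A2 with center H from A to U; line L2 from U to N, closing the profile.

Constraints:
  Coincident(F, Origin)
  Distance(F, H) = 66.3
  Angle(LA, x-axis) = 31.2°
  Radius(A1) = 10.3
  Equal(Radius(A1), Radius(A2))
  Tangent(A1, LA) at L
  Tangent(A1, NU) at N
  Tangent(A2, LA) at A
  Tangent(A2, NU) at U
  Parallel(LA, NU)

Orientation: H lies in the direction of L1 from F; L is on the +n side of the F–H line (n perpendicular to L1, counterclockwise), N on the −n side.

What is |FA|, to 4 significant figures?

67.10

The slot axis is L1's direction at 31.2°, so u = (cos 31.2°, sin 31.2°) = (0.8554, 0.5180) and n = (−sin 31.2°, cos 31.2°) = (-0.5180, 0.8554). F is at the origin and H lies 66.3 along u from F, so H = 66.3·u = (56.71, 34.35). Tangency of A1 to both parallel lines with radius 10.3 puts L and N at F ± 10.3·n: L = (-5.336, 8.810), N = (5.336, -8.810). Equal radii place A and U the same way about H: A = H + 10.3·n = (51.37, 43.16), U = H − 10.3·n = (62.05, 25.53). Then |FA| = |A − F| = 67.10.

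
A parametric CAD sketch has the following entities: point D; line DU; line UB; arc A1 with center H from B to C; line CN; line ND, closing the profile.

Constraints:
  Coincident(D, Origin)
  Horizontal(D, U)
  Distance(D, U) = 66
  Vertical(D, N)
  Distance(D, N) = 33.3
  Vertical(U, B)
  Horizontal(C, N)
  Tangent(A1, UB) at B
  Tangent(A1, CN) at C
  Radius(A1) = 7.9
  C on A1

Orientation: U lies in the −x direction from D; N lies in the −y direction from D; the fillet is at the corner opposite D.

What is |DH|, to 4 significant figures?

63.41

D is at the origin; DU is horizontal with |DU| = 66.0 and U on the −x side, so U = (-66.00, 0.000). DN is vertical with |DN| = 33.3 and N on the −y side, so N = (0.000, -33.30). The virtual corner opposite D is at (-66.00, -33.30). Tangency of A1 to UB means the radius HB is perpendicular to UB and the tangent condition forces HC to be normal to CN, with radius 7.9, so the center H sits 7.9 in from both sides at H = (-58.10, -25.40). Then |DH| = |H − D| = 63.41.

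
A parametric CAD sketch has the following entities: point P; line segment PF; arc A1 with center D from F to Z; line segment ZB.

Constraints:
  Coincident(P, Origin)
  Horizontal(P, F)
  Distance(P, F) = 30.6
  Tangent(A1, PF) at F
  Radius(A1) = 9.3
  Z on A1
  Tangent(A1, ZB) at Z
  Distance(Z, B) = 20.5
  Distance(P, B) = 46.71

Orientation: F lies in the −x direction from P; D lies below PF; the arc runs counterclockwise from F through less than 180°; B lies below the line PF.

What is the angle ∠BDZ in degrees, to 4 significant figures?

65.60°

Checks: |DZ| = 9.300 ✓; ∠(DZ, ZB) = 90.00° ✓; |ZB| = 20.50 ✓; |PB| = 46.71 ✓.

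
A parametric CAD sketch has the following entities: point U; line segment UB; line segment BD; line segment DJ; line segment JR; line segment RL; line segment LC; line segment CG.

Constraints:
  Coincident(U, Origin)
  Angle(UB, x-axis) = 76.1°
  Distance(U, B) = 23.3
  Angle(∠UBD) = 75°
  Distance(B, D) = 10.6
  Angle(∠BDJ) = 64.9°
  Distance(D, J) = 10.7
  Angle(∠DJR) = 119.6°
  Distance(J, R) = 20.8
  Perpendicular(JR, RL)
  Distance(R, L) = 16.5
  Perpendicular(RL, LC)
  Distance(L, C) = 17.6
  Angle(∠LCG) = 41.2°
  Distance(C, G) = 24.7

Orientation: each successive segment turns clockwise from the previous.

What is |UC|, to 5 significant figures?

29.354

JR is perpendicular to RL, so RL runs at 65.600°; with |RL| = 16.5, L = (-5.9052, 34.824). RL is perpendicular to LC, so LC runs at -24.400°; with |LC| = 17.6, C = (10.123, 27.554). Then |UC| = |C − U| = 29.354.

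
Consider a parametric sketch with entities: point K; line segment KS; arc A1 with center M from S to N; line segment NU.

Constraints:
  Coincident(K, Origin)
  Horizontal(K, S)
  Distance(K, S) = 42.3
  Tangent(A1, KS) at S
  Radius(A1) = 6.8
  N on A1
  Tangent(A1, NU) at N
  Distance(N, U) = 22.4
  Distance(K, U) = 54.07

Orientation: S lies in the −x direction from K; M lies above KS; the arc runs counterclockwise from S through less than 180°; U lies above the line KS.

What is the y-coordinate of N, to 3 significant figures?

9.50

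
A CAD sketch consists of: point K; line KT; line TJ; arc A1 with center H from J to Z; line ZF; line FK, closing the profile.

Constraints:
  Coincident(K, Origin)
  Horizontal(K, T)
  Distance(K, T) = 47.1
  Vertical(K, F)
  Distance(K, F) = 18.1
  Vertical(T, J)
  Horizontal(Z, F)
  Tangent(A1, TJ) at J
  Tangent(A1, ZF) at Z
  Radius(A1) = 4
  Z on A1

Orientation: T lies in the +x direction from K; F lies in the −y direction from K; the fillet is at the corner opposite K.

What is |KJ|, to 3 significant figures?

49.2

K is at the origin; KT is horizontal with |KT| = 47.1 and T on the +x side, so T = (47.1, 0.00). K and F share the same x with |KF| = 18.1 and F on the −y side, so F = (0.00, -18.1). The virtual corner opposite K is at (47.1, -18.1). The tangent condition forces HJ to be normal to TJ and since A1 is tangent to ZF there, HZ ⟂ ZF, with radius 4.0, so the center H sits 4.0 in from both sides at H = (43.1, -14.1). That places the tangent points at J = (47.1, -14.1) on TJ and Z = (43.1, -18.1) on ZF. Then |KJ| = |J − K| = 49.2.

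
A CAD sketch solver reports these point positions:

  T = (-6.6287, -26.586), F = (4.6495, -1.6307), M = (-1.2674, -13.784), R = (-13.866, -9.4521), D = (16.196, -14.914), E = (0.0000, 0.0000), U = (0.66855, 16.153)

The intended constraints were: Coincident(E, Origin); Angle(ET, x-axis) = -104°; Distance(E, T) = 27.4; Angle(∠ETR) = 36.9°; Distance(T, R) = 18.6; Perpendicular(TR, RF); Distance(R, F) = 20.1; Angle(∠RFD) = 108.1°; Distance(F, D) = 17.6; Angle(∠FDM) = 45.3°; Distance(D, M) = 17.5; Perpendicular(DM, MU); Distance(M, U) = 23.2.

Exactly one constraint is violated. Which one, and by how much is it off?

Distance(M, U) = 23.2 — off by 6.80.

E = (0.00, 0.00) ✓; ET at -104.0° ✓; |ET| = 27.40 ✓; ∠ETR = 36.90° ✓; |TR| = 18.60 ✓; ∠(TR, RF) = 90.00° ✓; |RF| = 20.10 ✓; ∠RFD = 108.1° ✓; |FD| = 17.60 ✓; ∠FDM = 45.30° ✓; |DM| = 17.50 ✓; ∠(DM, MU) = 90.00° ✓; |MU| = 30.00 ✗.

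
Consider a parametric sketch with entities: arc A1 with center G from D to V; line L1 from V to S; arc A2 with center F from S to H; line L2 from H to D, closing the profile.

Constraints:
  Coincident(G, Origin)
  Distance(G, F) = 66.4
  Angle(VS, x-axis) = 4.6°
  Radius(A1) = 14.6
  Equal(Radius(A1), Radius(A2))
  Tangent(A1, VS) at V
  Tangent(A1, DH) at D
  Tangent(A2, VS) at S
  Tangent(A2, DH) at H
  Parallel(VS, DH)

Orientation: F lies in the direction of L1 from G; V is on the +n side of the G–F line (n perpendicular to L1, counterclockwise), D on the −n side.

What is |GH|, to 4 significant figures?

67.99

The slot axis is L1's direction at 4.6°, so u = (cos 4.6°, sin 4.6°) = (0.9968, 0.08020) and n = (−sin 4.6°, cos 4.6°) = (-0.08020, 0.9968). G is at the origin and F lies 66.4 along u from G, so F = 66.4·u = (66.19, 5.325). Tangency of A1 to both parallel lines with radius 14.6 puts V and D at G ± 14.6·n: V = (-1.171, 14.55), D = (1.171, -14.55). Equal radii place S and H the same way about F: S = F + 14.6·n = (65.02, 19.88), H = F − 14.6·n = (67.36, -9.228). Then |GH| = |H − G| = 67.99.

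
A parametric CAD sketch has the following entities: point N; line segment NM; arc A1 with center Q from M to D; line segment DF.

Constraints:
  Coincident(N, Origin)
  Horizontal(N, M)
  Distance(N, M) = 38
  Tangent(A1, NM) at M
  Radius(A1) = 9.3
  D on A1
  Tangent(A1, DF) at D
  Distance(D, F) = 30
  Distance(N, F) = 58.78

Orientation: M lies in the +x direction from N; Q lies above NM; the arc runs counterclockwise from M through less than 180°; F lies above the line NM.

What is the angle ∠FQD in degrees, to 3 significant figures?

72.8°

Checks: |NM| = 38.00 ✓; |QD| = 9.300 ✓; ∠(QD, DF) = 90.00° ✓; |DF| = 30.00 ✓; |NF| = 58.78 ✓.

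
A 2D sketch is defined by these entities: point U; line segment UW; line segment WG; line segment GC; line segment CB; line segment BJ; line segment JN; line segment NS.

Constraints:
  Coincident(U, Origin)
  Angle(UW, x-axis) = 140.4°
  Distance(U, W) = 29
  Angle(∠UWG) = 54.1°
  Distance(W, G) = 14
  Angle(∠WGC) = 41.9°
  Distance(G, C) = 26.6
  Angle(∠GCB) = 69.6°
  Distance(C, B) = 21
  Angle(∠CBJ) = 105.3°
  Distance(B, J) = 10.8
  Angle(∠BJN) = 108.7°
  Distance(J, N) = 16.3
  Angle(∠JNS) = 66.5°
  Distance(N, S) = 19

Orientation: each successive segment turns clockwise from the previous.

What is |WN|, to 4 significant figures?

8.643

∠CBJ = 105.3° gives BJ at 51.30° from the x-axis; with |BJ| = 10.8, J = (-29.10, 25.25). ∠BJN = 108.7° gives JN at -20.00° from the x-axis; with |JN| = 16.3, N = (-13.78, 19.68). Then |WN| = |N − W| = 8.643.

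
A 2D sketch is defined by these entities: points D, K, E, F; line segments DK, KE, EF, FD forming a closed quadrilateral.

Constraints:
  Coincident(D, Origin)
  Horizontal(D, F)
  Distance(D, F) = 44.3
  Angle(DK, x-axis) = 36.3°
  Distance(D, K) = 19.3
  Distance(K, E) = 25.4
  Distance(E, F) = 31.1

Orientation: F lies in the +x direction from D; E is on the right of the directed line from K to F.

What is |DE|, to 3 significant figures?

21.6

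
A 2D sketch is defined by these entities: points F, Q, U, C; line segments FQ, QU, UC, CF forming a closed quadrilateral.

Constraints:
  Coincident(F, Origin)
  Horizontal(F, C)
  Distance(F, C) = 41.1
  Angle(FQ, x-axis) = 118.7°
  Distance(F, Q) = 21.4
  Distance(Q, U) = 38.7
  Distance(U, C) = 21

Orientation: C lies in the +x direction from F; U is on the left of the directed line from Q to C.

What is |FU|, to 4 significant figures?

32.92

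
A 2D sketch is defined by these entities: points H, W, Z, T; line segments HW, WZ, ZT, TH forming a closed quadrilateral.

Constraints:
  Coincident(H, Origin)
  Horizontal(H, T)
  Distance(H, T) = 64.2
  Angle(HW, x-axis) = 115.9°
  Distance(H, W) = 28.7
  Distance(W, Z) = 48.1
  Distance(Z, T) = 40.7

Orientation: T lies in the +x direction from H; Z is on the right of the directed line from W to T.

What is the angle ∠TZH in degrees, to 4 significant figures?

158.9°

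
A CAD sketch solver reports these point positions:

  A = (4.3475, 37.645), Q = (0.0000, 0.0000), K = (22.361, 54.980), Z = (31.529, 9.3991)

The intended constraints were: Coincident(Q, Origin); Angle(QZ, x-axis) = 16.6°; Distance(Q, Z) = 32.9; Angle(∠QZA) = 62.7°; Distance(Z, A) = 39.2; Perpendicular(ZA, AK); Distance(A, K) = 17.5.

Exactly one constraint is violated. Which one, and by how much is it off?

Distance(A, K) = 17.5 — off by 7.50.

Q = (0.00, 0.00) ✓; QZ at 16.60° ✓; |QZ| = 32.90 ✓; ∠QZA = 62.70° ✓; |ZA| = 39.20 ✓; ∠(ZA, AK) = 90.00° ✓; |AK| = 25.00 ✗.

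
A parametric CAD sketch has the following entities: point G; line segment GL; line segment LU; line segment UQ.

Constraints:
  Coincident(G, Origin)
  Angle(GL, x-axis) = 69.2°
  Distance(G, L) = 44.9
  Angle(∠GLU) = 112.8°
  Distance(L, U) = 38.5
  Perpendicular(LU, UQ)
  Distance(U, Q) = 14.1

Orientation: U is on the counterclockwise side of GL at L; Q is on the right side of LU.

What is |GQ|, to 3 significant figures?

78.8

G is at the origin; GL runs at 69.2° with length 44.9, so L = 44.9·(cos 69.2°, sin 69.2°) = (15.9, 42.0). ∠GLU = 112.8°, so LU runs at 69.2° + (180° − 112.8°) = 136° from the x-axis; with |LU| = 38.5, U = L + 38.5·(cos 136°, sin 136°) = (-11.9, 68.5). LU is perpendicular to UQ; with |UQ| = 14.1 on the right of LU, Q = U + 14.1·(0.690, 0.724) = (-2.21, 78.7). Then |GQ| = |Q − G| = 78.8.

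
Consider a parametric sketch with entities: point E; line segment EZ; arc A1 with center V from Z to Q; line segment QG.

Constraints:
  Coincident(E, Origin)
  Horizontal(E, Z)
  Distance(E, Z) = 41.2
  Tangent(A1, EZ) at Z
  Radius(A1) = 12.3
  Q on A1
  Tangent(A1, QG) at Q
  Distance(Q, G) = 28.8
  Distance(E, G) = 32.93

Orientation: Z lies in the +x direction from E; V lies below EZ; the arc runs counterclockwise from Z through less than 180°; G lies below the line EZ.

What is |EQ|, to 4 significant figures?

31.46

Checks: |VQ| = 12.30 ✓; ∠(VQ, QG) = 90.00° ✓; |QG| = 28.80 ✓; |EG| = 32.93 ✓.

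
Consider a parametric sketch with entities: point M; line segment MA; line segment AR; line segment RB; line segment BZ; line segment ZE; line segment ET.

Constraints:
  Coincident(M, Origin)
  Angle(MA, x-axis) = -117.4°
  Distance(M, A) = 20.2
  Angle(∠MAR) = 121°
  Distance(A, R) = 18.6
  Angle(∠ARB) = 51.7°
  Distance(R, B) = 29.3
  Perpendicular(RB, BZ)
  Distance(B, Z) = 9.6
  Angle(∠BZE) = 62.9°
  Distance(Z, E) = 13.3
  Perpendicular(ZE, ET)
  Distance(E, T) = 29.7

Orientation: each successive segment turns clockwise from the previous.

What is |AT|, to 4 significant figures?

42.24

M is at the origin; MA runs at -117.4° with length 20.2, so A = (-9.296, -17.93). ∠MAR = 121.0° gives AR at -176.4° from the x-axis; with |AR| = 18.6, R = (-27.86, -19.10). ∠ARB = 51.7° gives RB at 55.30° from the x-axis; with |RB| = 29.3, B = (-11.18, 4.987). RB ⟂ BZ, so BZ runs at -34.70°; with |BZ| = 9.6, Z = (-3.287, -0.4780). ∠BZE = 62.9° gives ZE at -151.8° from the x-axis; with |ZE| = 13.3, E = (-15.01, -6.763). The perpendicularity gives ET at right angles to ZE, so ET runs at 118.2°; with |ET| = 29.7, T = (-29.04, 19.41). Then |AT| = |T − A| = 42.24.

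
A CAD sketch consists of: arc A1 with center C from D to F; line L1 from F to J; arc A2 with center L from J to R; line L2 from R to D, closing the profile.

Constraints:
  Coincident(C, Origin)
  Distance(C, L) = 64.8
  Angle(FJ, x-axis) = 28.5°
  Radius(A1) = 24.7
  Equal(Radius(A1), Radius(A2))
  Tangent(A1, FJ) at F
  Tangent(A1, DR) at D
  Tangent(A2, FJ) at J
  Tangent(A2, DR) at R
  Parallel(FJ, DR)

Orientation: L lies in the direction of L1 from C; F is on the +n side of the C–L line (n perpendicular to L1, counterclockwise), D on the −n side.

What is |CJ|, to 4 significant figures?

69.35

The slot axis is L1's direction at 28.5°, so u = (cos 28.5°, sin 28.5°) = (0.8788, 0.4772) and n = (−sin 28.5°, cos 28.5°) = (-0.4772, 0.8788). C is at the origin and L lies 64.8 along u from C, so L = 64.8·u = (56.95, 30.92). Tangency of A1 to both parallel lines with radius 24.7 puts F and D at C ± 24.7·n: F = (-11.79, 21.71), D = (11.79, -21.71). Equal radii place J and R the same way about L: J = L + 24.7·n = (45.16, 52.63), R = L − 24.7·n = (68.73, 9.213). Then |CJ| = |J − C| = 69.35.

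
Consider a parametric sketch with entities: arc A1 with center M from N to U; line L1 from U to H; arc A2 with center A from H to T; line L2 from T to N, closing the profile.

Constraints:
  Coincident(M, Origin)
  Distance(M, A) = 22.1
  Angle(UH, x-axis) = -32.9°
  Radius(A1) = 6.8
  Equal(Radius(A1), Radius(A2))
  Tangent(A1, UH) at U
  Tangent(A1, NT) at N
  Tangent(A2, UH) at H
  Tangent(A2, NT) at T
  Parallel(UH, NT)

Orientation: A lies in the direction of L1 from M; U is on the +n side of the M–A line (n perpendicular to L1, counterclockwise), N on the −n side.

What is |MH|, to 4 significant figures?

23.12

The slot axis is L1's direction at -32.9°, so u = (cos -32.9°, sin -32.9°) = (0.8396, -0.5432) and n = (−sin -32.9°, cos -32.9°) = (0.5432, 0.8396). M is at the origin and A lies 22.1 along u from M, so A = 22.1·u = (18.56, -12.00). Tangency of A1 to both parallel lines with radius 6.8 puts U and N at M ± 6.8·n: U = (3.694, 5.709), N = (-3.694, -5.709). Equal radii place H and T the same way about A: H = A + 6.8·n = (22.25, -6.295), T = A − 6.8·n = (14.86, -17.71). Then |MH| = |H − M| = 23.12.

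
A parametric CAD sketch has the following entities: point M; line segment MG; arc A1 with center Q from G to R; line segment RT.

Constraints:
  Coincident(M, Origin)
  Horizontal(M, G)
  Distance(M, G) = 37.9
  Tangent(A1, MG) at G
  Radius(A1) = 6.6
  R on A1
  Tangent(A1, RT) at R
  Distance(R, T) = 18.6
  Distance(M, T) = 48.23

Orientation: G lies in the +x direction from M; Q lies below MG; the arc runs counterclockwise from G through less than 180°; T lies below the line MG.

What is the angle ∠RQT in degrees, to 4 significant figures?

70.46°

Checks: ∠(QG, GM) = 90.00° ✓; |QG| = 6.600 ✓; |QR| = 6.600 ✓; ∠(QR, RT) = 90.00° ✓; |RT| = 18.60 ✓; |MT| = 48.23 ✓.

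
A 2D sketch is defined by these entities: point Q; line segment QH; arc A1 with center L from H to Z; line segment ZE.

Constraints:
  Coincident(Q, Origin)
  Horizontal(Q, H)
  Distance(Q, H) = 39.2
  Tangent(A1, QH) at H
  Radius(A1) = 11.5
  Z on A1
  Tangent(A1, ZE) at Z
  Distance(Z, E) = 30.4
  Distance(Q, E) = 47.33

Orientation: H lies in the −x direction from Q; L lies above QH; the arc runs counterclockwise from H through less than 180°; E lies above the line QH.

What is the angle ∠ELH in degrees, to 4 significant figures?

153.1°

Q is at the origin; Q and H share the same y with |QH| = 39.2 and H on the −x side, so H = (-39.20, 0.000). Since A1 is tangent to QH there, LH ⟂ QH, so L = H + (0, 11.5) = (-39.20, 11.50). Since LZ ⟂ ZE (tangency), |LE| = √(11.5² + 30.4²) = 32.50 regardless of where Z sits on A1. So E lies on both circle(Q, 47.33) and circle(L, 32.50); the above-QH intersection is E = (-24.51, 40.49). Z is the foot of the tangent from E: Z = (-27.77, 10.27).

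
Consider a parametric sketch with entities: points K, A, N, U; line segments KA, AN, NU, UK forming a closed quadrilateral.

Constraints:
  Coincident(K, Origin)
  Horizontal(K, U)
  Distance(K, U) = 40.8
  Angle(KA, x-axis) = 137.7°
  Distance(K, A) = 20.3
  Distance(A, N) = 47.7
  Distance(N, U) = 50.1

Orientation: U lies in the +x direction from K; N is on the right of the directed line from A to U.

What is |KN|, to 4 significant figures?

31.12

Checks: |AN| = 47.70 ✓; |NU| = 50.10 ✓.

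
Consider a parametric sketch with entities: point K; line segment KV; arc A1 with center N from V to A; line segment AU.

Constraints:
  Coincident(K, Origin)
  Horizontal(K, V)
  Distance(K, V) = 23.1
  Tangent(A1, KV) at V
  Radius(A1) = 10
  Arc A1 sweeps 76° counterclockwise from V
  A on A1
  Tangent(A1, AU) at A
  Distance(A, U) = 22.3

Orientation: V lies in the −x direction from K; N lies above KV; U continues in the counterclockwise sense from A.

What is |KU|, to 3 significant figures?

30.3

K is at the origin; K and V share the same y with |KV| = 23.1 and V on the −x side, so V = (-23.1, 0.00). Since A1 is tangent to KV there, NV ⟂ KV, so N = V + (0, 10) = (-23.1, 10.0). On A1, V sits at bearing -90° from N; a 76° counterclockwise sweep puts A at bearing -14°, so A = N + 10.0·(cos -14°, sin -14°) = (-13.4, 7.58). Tangency of A1 to AU means the radius NA is perpendicular to AU, so AU runs along (−sin -14°, cos -14°); with |AU| = 22.3, U = (-8.00, 29.2). Then |KU| = |U − K| = 30.3.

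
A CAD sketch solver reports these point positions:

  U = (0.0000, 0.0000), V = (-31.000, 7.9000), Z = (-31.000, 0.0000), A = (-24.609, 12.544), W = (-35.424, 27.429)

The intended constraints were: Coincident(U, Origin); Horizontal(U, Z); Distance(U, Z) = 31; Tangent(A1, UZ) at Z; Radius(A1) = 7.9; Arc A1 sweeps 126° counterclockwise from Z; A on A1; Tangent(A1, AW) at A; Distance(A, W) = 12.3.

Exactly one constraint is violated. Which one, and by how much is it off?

Distance(A, W) = 12.3 — off by 6.10.

U = (0.00, 0.00) ✓; U.y = 0.00, Z.y = 0.00 ✓; |UZ| = 31.00 ✓; ∠(VZ, ZU) = 90.00° ✓; |VZ| = 7.900 ✓; bearing(V→A) − bearing(V→Z) = 126.0° ✓; |VA| = 7.900 ✓; ∠(VA, AW) = 90.00° ✓; |AW| = 18.40 ✗.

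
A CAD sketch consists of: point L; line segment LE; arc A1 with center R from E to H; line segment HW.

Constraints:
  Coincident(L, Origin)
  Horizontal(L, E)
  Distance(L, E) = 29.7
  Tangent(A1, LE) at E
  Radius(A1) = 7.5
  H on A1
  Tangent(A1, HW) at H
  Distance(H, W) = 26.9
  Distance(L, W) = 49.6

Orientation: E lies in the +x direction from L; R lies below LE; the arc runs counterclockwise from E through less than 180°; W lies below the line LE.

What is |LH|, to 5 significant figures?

25.481

Checks: L.y = 0.00, E.y = 0.00 ✓; |RH| = 7.500 ✓; ∠(RH, HW) = 90.00° ✓; |HW| = 26.90 ✓; |LW| = 49.60 ✓.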